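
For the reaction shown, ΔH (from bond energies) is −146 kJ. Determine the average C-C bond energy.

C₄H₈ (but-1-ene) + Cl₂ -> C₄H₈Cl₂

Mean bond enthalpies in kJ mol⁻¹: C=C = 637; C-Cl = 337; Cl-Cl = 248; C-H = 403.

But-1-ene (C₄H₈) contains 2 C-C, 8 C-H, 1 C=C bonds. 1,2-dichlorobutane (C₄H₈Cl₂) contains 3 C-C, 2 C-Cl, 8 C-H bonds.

D(C-C) ≈ 357 kJ/mol

Let D be the C-C bond energy.
Σ(broken) = 2×D + 8×403 + 1×637 + 1×248 = 4109 + 2D
Σ(formed) = 3×D + 2×337 + 8×403 = 3898 + 3D
ΔH = Σ(broken) − Σ(formed) = (4109 + 2D) − (3898 + 3D) = +211 − D
Setting this equal to −146 kJ gives D = 357 kJ/mol.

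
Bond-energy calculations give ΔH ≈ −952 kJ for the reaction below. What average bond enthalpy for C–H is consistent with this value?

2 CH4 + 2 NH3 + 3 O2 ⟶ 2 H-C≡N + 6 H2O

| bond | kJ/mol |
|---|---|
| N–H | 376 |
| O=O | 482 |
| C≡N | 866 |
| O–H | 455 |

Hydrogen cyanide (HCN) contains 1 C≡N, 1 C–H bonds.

D(C–H) ≈ 423 kJ/mol

Let D be the C–H bond energy.
Σ(broken) = 8×D + 6×376 + 3×482 = 3702 + 8D
Σ(formed) = 2×866 + 2×D + 12×455 = 7192 + 2D
ΔH = Σ(broken) − Σ(formed) = (3702 + 8D) − (7192 + 2D) = −3490 + 6D
Setting this equal to −952 kJ gives 6D = 2538, so D = 423 kJ/mol.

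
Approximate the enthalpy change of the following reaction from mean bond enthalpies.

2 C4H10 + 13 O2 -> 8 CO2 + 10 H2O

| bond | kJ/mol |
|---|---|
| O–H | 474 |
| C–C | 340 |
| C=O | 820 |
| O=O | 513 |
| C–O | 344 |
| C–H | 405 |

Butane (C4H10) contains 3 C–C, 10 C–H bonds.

ΔH ≈ −5791 kJ

Bonds broken (reactants):
  C–C: 6 × 340 = 2040
  C–H: 20 × 405 = 8100
  O=O: 13 × 513 = 6669
  Σ(broken) = 16809 kJ
Bonds formed (products):
  C=O: 16 × 820 = 13120
  O–H: 20 × 474 = 9480
  Σ(formed) = 22600 kJ
ΔH = Σ(broken) − Σ(formed) = 16809 − 22600 = −5791 kJ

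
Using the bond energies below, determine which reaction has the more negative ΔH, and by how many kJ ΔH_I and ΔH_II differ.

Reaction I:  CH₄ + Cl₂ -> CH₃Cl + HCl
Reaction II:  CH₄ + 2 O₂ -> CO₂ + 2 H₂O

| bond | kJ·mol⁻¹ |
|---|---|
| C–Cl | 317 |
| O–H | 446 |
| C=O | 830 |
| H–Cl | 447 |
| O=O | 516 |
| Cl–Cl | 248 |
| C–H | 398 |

Reaction I:
  Bonds broken (reactants):
    C–H: 4 × 398 = 1592
    Cl–Cl: 1 × 248 = 248
    Σ(broken) = 1840 kJ
  Bonds formed (products):
    C–Cl: 1 × 317 = 317
    C–H: 3 × 398 = 1194
    H–Cl: 1 × 447 = 447
    Σ(formed) = 1958 kJ
  ΔH_I = 1840 − 1958 = −118 kJ
Reaction II:
  Bonds broken (reactants):
    C–H: 4 × 398 = 1592
    O=O: 2 × 516 = 1032
    Σ(broken) = 2624 kJ
  Bonds formed (products):
    C=O: 2 × 830 = 1660
    O–H: 4 × 446 = 1784
    Σ(formed) = 3444 kJ
  ΔH_II = 2624 − 3444 = −820 kJ
ΔH_I − ΔH_II = +702 kJ, so reaction II has the more negative ΔH; |ΔH_I − ΔH_II| = 702 kJ.

Reaction II, by 702 kJ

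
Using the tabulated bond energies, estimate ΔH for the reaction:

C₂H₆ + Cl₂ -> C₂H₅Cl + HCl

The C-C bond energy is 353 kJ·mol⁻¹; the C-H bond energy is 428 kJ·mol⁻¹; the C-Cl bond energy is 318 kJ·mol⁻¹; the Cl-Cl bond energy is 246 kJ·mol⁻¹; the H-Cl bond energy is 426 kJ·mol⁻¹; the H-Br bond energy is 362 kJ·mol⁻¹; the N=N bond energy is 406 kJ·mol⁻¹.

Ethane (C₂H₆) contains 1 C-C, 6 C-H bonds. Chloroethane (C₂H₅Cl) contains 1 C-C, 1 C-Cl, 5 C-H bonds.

Bonds broken (reactants):
  C-C: 1 × 353 = 353
  C-H: 6 × 428 = 2568
  Cl-Cl: 1 × 246 = 246
  Σ(broken) = 3167 kJ
Bonds formed (products):
  C-C: 1 × 353 = 353
  C-Cl: 1 × 318 = 318
  C-H: 5 × 428 = 2140
  H-Cl: 1 × 426 = 426
  Σ(formed) = 3237 kJ
ΔH = Σ(broken) − Σ(formed) = 3167 − 3237 = −70 kJ

ΔH ≈ −70 kJ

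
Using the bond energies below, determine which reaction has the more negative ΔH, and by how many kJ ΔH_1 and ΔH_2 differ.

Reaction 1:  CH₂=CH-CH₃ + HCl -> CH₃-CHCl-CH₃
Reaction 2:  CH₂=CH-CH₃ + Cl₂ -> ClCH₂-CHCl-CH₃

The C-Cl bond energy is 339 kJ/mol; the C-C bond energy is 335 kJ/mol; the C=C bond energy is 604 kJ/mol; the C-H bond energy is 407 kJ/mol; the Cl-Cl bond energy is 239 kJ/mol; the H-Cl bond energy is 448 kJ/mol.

Reaction 2, by 141 kJ

Reaction 1:
  Bonds broken (reactants):
    C-C: 1 × 335 = 335
    C-H: 6 × 407 = 2442
    C=C: 1 × 604 = 604
    H-Cl: 1 × 448 = 448
    Σ(broken) = 3829 kJ
  Bonds formed (products):
    C-C: 2 × 335 = 670
    C-Cl: 1 × 339 = 339
    C-H: 7 × 407 = 2849
    Σ(formed) = 3858 kJ
  ΔH_1 = 3829 − 3858 = −29 kJ
Reaction 2:
  Bonds broken (reactants):
    C-C: 1 × 335 = 335
    C-H: 6 × 407 = 2442
    C=C: 1 × 604 = 604
    Cl-Cl: 1 × 239 = 239
    Σ(broken) = 3620 kJ
  Bonds formed (products):
    C-C: 2 × 335 = 670
    C-Cl: 2 × 339 = 678
    C-H: 6 × 407 = 2442
    Σ(formed) = 3790 kJ
  ΔH_2 = 3620 − 3790 = −170 kJ
ΔH_1 − ΔH_2 = +141 kJ, so reaction 2 has the more negative ΔH; |ΔH_1 − ΔH_2| = 141 kJ.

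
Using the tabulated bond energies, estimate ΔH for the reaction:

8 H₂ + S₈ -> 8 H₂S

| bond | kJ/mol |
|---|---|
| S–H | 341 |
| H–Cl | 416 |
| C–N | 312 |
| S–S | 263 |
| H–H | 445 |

ΔH ≈ +208 kJ

Bonds broken (reactants):
  H–H: 8 × 445 = 3560
  S–S: 8 × 263 = 2104
  Σ(broken) = 5664 kJ
Bonds formed (products):
  S–H: 16 × 341 = 5456
  Σ(formed) = 5456 kJ
ΔH = Σ(broken) − Σ(formed) = 5664 − 5456 = +208 kJ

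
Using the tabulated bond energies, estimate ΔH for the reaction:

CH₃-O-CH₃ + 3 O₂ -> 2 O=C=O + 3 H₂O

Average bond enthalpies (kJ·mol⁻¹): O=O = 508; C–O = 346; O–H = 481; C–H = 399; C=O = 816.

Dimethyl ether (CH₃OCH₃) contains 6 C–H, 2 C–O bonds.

Bonds broken (reactants):
  C–H: 6 × 399 = 2394
  C–O: 2 × 346 = 692
  O=O: 3 × 508 = 1524
  Σ(broken) = 4610 kJ
Bonds formed (products):
  C=O: 4 × 816 = 3264
  O–H: 6 × 481 = 2886
  Σ(formed) = 6150 kJ
ΔH = Σ(broken) − Σ(formed) = 4610 − 6150 = −1540 kJ

ΔH ≈ −1540 kJ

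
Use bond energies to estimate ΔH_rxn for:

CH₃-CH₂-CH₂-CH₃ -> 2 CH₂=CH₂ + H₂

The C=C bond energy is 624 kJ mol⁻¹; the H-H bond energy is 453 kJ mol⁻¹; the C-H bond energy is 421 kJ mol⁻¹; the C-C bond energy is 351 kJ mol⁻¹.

Bonds broken (reactants):
  C-C: 3 × 351 = 1053
  C-H: 10 × 421 = 4210
  Σ(broken) = 5263 kJ
Bonds formed (products):
  C-H: 8 × 421 = 3368
  C=C: 2 × 624 = 1248
  H-H: 1 × 453 = 453
  Σ(formed) = 5069 kJ
ΔH = Σ(broken) − Σ(formed) = 5263 − 5069 = +194 kJ

ΔH ≈ +194 kJ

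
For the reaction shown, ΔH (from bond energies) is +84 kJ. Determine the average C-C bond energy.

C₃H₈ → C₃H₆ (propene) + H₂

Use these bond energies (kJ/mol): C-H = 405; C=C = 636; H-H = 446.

D(C-C) ≈ 356 kJ/mol

Let D be the C-C bond energy.
Σ(broken) = 2×D + 8×405 = 3240 + 2D
Σ(formed) = 1×D + 6×405 + 1×636 + 1×446 = 3512 + D
ΔH = Σ(broken) − Σ(formed) = (3240 + 2D) − (3512 + D) = −272 + D
Setting this equal to +84 kJ gives D = 356 kJ/mol.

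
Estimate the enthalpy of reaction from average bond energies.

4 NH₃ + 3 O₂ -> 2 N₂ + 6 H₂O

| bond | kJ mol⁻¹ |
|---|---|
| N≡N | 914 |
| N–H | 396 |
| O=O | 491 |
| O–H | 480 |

Bonds broken (reactants):
  N–H: 12 × 396 = 4752
  O=O: 3 × 491 = 1473
  Σ(broken) = 6225 kJ
Bonds formed (products):
  N≡N: 2 × 914 = 1828
  O–H: 12 × 480 = 5760
  Σ(formed) = 7588 kJ
ΔH = Σ(broken) − Σ(formed) = 6225 − 7588 = −1363 kJ

ΔH ≈ −1363 kJ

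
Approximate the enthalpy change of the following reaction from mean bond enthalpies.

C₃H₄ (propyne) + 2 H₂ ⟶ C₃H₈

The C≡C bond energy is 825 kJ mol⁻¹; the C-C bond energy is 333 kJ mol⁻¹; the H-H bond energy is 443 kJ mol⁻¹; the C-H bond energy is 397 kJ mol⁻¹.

Bonds broken (reactants):
  C≡C: 1 × 825 = 825
  C-C: 1 × 333 = 333
  C-H: 4 × 397 = 1588
  H-H: 2 × 443 = 886
  Σ(broken) = 3632 kJ
Bonds formed (products):
  C-C: 2 × 333 = 666
  C-H: 8 × 397 = 3176
  Σ(formed) = 3842 kJ
ΔH = Σ(broken) − Σ(formed) = 3632 − 3842 = −210 kJ

ΔH ≈ −210 kJ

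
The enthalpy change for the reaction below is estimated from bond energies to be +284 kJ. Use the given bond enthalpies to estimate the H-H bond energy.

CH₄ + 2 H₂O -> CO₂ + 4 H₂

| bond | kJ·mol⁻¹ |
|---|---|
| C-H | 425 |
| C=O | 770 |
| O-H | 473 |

Let D be the H-H bond energy.
Σ(broken) = 4×425 + 4×473 = 3592
Σ(formed) = 2×770 + 4×D = 1540 + 4D
ΔH = Σ(broken) − Σ(formed) = (3592) − (1540 + 4D) = +2052 − 4D
Setting this equal to +284 kJ gives 4D = 1768, so D = 442 kJ/mol.

D(H-H) ≈ 442 kJ/mol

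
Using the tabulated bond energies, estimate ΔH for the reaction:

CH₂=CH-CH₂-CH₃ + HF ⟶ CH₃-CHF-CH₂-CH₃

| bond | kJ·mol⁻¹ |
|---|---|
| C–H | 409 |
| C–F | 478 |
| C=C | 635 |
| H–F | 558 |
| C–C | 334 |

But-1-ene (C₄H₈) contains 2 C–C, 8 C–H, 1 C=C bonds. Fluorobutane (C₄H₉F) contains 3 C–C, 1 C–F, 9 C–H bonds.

Bonds broken (reactants):
  C–C: 2 × 334 = 668
  C–H: 8 × 409 = 3272
  C=C: 1 × 635 = 635
  H–F: 1 × 558 = 558
  Σ(broken) = 5133 kJ
Bonds formed (products):
  C–C: 3 × 334 = 1002
  C–F: 1 × 478 = 478
  C–H: 9 × 409 = 3681
  Σ(formed) = 5161 kJ
ΔH = Σ(broken) − Σ(formed) = 5133 − 5161 = −28 kJ

ΔH ≈ −28 kJ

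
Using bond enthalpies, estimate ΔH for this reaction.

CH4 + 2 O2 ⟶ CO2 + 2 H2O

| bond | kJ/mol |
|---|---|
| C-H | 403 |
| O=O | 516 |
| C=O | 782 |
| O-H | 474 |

ΔH ≈ −816 kJ

Bonds broken (reactants):
  C-H: 4 × 403 = 1612
  O=O: 2 × 516 = 1032
  Σ(broken) = 2644 kJ
Bonds formed (products):
  C=O: 2 × 782 = 1564
  O-H: 4 × 474 = 1896
  Σ(formed) = 3460 kJ
ΔH = Σ(broken) − Σ(formed) = 2644 − 3460 = −816 kJ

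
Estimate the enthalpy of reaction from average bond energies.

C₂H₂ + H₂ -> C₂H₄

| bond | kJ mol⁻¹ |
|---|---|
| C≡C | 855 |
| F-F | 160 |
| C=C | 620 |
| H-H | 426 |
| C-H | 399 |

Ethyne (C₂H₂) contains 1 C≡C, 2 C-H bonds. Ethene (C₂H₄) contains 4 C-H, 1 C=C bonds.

Bonds broken (reactants):
  C≡C: 1 × 855 = 855
  C-H: 2 × 399 = 798
  H-H: 1 × 426 = 426
  Σ(broken) = 2079 kJ
Bonds formed (products):
  C-H: 4 × 399 = 1596
  C=C: 1 × 620 = 620
  Σ(formed) = 2216 kJ
ΔH = Σ(broken) − Σ(formed) = 2079 − 2216 = −137 kJ

ΔH ≈ −137 kJ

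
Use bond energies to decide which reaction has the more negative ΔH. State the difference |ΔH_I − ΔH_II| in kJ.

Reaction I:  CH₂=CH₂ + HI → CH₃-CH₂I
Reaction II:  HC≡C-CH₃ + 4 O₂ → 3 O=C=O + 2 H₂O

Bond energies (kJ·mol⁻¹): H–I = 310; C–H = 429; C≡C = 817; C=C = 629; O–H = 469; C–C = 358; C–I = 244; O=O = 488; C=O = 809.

Reaction I:
  Bonds broken (reactants):
    C–H: 4 × 429 = 1716
    C=C: 1 × 629 = 629
    H–I: 1 × 310 = 310
    Σ(broken) = 2655 kJ
  Bonds formed (products):
    C–C: 1 × 358 = 358
    C–H: 5 × 429 = 2145
    C–I: 1 × 244 = 244
    Σ(formed) = 2747 kJ
  ΔH_I = 2655 − 2747 = −92 kJ
Reaction II:
  Bonds broken (reactants):
    C≡C: 1 × 817 = 817
    C–C: 1 × 358 = 358
    C–H: 4 × 429 = 1716
    O=O: 4 × 488 = 1952
    Σ(broken) = 4843 kJ
  Bonds formed (products):
    C=O: 6 × 809 = 4854
    O–H: 4 × 469 = 1876
    Σ(formed) = 6730 kJ
  ΔH_II = 4843 − 6730 = −1887 kJ
ΔH_I − ΔH_II = +1795 kJ, so reaction II has the more negative ΔH; |ΔH_I − ΔH_II| = 1795 kJ.

Reaction II, by 1795 kJ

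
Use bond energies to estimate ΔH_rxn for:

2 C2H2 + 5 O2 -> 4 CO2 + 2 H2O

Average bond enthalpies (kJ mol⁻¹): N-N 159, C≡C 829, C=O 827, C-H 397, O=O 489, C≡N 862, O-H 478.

Bonds broken (reactants):
  C≡C: 2 × 829 = 1658
  C-H: 4 × 397 = 1588
  O=O: 5 × 489 = 2445
  Σ(broken) = 5691 kJ
Bonds formed (products):
  C=O: 8 × 827 = 6616
  O-H: 4 × 478 = 1912
  Σ(formed) = 8528 kJ
ΔH = Σ(broken) − Σ(formed) = 5691 − 8528 = −2837 kJ

ΔH ≈ −2837 kJ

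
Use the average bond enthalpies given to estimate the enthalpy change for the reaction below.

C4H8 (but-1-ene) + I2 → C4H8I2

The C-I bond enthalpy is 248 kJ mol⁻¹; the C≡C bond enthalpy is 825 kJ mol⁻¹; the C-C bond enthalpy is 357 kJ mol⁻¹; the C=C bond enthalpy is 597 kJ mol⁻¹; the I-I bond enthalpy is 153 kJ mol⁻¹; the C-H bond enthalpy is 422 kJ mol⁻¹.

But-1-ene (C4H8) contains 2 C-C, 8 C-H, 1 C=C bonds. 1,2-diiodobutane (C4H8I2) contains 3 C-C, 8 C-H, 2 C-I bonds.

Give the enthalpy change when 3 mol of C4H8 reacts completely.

Bonds broken (reactants):
  C-C: 2 × 357 = 714
  C-H: 8 × 422 = 3376
  C=C: 1 × 597 = 597
  I-I: 1 × 153 = 153
  Σ(broken) = 4840 kJ
Bonds formed (products):
  C-C: 3 × 357 = 1071
  C-H: 8 × 422 = 3376
  C-I: 2 × 248 = 496
  Σ(formed) = 4943 kJ
ΔH = Σ(broken) − Σ(formed) = 4840 − 4943 = −103 kJ
For 3× the reaction as written: 3 × (−103) = −309 kJ

ΔH = −309 kJ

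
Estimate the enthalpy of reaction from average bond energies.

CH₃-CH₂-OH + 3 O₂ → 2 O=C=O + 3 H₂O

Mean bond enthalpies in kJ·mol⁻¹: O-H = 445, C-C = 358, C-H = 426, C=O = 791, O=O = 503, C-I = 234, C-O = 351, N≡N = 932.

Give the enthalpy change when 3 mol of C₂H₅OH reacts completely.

Bonds broken (reactants):
  C-C: 1 × 358 = 358
  C-H: 5 × 426 = 2130
  C-O: 1 × 351 = 351
  O-H: 1 × 445 = 445
  O=O: 3 × 503 = 1509
  Σ(broken) = 4793 kJ
Bonds formed (products):
  C=O: 4 × 791 = 3164
  O-H: 6 × 445 = 2670
  Σ(formed) = 5834 kJ
ΔH = Σ(broken) − Σ(formed) = 4793 − 5834 = −1041 kJ
For 3× the reaction as written: 3 × (−1041) = −3123 kJ

ΔH = −3123 kJ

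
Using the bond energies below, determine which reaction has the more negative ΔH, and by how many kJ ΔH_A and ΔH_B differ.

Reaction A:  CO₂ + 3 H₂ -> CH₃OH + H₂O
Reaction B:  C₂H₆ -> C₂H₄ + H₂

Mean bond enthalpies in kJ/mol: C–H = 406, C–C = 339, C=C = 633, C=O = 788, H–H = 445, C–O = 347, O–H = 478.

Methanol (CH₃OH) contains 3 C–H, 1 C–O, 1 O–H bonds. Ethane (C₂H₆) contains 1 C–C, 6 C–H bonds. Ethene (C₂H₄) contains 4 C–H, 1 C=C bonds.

Reaction A, by 161 kJ

Reaction A:
  Bonds broken (reactants):
    C=O: 2 × 788 = 1576
    H–H: 3 × 445 = 1335
    Σ(broken) = 2911 kJ
  Bonds formed (products):
    C–H: 3 × 406 = 1218
    C–O: 1 × 347 = 347
    O–H: 3 × 478 = 1434
    Σ(formed) = 2999 kJ
  ΔH_A = 2911 − 2999 = −88 kJ
Reaction B:
  Bonds broken (reactants):
    C–C: 1 × 339 = 339
    C–H: 6 × 406 = 2436
    Σ(broken) = 2775 kJ
  Bonds formed (products):
    C–H: 4 × 406 = 1624
    C=C: 1 × 633 = 633
    H–H: 1 × 445 = 445
    Σ(formed) = 2702 kJ
  ΔH_B = 2775 − 2702 = +73 kJ
ΔH_A − ΔH_B = −161 kJ, so reaction A has the more negative ΔH; |ΔH_A − ΔH_B| = 161 kJ.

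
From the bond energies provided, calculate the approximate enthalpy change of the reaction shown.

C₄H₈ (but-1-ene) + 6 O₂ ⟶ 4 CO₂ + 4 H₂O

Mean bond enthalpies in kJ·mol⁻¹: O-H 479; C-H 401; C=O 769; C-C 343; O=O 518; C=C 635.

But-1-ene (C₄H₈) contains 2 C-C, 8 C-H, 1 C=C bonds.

ΔH ≈ −2347 kJ

Bonds broken (reactants):
  C-C: 2 × 343 = 686
  C-H: 8 × 401 = 3208
  C=C: 1 × 635 = 635
  O=O: 6 × 518 = 3108
  Σ(broken) = 7637 kJ
Bonds formed (products):
  C=O: 8 × 769 = 6152
  O-H: 8 × 479 = 3832
  Σ(formed) = 9984 kJ
ΔH = Σ(broken) − Σ(formed) = 7637 − 9984 = −2347 kJ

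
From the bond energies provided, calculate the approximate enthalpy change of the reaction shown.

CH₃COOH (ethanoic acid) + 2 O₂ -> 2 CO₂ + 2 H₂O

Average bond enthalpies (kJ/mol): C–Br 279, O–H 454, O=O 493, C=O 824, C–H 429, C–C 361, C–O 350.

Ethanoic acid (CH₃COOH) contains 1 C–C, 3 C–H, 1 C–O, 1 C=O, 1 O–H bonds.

Bonds broken (reactants):
  C–C: 1 × 361 = 361
  C–H: 3 × 429 = 1287
  C–O: 1 × 350 = 350
  C=O: 1 × 824 = 824
  O–H: 1 × 454 = 454
  O=O: 2 × 493 = 986
  Σ(broken) = 4262 kJ
Bonds formed (products):
  C=O: 4 × 824 = 3296
  O–H: 4 × 454 = 1816
  Σ(formed) = 5112 kJ
ΔH = Σ(broken) − Σ(formed) = 4262 − 5112 = −850 kJ

ΔH ≈ −850 kJ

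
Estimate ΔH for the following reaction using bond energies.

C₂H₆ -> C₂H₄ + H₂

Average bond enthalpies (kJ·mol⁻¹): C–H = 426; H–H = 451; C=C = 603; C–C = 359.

ΔH ≈ +157 kJ

Bonds broken (reactants):
  C–C: 1 × 359 = 359
  C–H: 6 × 426 = 2556
  Σ(broken) = 2915 kJ
Bonds formed (products):
  C–H: 4 × 426 = 1704
  C=C: 1 × 603 = 603
  H–H: 1 × 451 = 451
  Σ(formed) = 2758 kJ
ΔH = Σ(broken) − Σ(formed) = 2915 − 2758 = +157 kJ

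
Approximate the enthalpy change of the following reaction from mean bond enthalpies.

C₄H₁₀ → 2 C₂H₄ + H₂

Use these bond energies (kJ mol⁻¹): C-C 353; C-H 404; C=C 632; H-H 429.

Bonds broken (reactants):
  C-C: 3 × 353 = 1059
  C-H: 10 × 404 = 4040
  Σ(broken) = 5099 kJ
Bonds formed (products):
  C-H: 8 × 404 = 3232
  C=C: 2 × 632 = 1264
  H-H: 1 × 429 = 429
  Σ(formed) = 4925 kJ
ΔH = Σ(broken) − Σ(formed) = 5099 − 4925 = +174 kJ

ΔH ≈ +174 kJ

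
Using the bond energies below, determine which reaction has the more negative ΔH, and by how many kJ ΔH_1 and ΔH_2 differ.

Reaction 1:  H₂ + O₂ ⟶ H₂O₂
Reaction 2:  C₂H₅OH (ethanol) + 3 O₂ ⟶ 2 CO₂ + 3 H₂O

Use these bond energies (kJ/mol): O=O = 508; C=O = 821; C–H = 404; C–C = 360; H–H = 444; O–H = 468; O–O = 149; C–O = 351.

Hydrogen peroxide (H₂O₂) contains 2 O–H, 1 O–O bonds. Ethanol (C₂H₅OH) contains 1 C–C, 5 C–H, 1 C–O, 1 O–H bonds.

Reaction 2, by 1236 kJ

Reaction 1:
  Bonds broken (reactants):
    H–H: 1 × 444 = 444
    O=O: 1 × 508 = 508
    Σ(broken) = 952 kJ
  Bonds formed (products):
    O–H: 2 × 468 = 936
    O–O: 1 × 149 = 149
    Σ(formed) = 1085 kJ
  ΔH_1 = 952 − 1085 = −133 kJ
Reaction 2:
  Bonds broken (reactants):
    C–C: 1 × 360 = 360
    C–H: 5 × 404 = 2020
    C–O: 1 × 351 = 351
    O–H: 1 × 468 = 468
    O=O: 3 × 508 = 1524
    Σ(broken) = 4723 kJ
  Bonds formed (products):
    C=O: 4 × 821 = 3284
    O–H: 6 × 468 = 2808
    Σ(formed) = 6092 kJ
  ΔH_2 = 4723 − 6092 = −1369 kJ
ΔH_1 − ΔH_2 = +1236 kJ, so reaction 2 has the more negative ΔH; |ΔH_1 − ΔH_2| = 1236 kJ.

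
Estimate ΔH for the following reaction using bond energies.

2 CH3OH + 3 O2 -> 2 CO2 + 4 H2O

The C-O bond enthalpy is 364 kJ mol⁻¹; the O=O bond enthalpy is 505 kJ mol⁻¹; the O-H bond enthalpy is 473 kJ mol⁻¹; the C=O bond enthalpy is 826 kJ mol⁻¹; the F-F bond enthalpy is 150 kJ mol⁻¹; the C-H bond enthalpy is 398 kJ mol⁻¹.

ΔH ≈ −1511 kJ

Bonds broken (reactants):
  C-H: 6 × 398 = 2388
  C-O: 2 × 364 = 728
  O-H: 2 × 473 = 946
  O=O: 3 × 505 = 1515
  Σ(broken) = 5577 kJ
Bonds formed (products):
  C=O: 4 × 826 = 3304
  O-H: 8 × 473 = 3784
  Σ(formed) = 7088 kJ
ΔH = Σ(broken) − Σ(formed) = 5577 − 7088 = −1511 kJ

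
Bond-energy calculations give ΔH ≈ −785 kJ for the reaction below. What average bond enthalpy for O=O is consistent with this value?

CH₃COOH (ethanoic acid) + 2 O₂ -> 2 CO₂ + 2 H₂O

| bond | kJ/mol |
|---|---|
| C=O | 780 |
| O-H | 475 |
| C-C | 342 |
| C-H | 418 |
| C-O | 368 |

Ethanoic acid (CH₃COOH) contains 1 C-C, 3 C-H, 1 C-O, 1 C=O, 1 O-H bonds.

D(O=O) ≈ 508 kJ/mol

Let D be the O=O bond energy.
Σ(broken) = 1×342 + 3×418 + 1×368 + 1×780 + 1×475 + 2×D = 3219 + 2D
Σ(formed) = 4×780 + 4×475 = 5020
ΔH = Σ(broken) − Σ(formed) = (3219 + 2D) − (5020) = −1801 + 2D
Setting this equal to −785 kJ gives 2D = 1016, so D = 508 kJ/mol.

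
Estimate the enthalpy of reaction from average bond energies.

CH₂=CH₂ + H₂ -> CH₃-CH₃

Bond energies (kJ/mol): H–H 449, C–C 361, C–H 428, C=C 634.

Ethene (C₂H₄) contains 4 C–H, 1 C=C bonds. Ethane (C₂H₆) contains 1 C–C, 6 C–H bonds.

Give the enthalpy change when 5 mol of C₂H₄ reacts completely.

ΔH = −670 kJ

Bonds broken (reactants):
  C–H: 4 × 428 = 1712
  C=C: 1 × 634 = 634
  H–H: 1 × 449 = 449
  Σ(broken) = 2795 kJ
Bonds formed (products):
  C–C: 1 × 361 = 361
  C–H: 6 × 428 = 2568
  Σ(formed) = 2929 kJ
ΔH = Σ(broken) − Σ(formed) = 2795 − 2929 = −134 kJ
For 5× the reaction as written: 5 × (−134) = −670 kJ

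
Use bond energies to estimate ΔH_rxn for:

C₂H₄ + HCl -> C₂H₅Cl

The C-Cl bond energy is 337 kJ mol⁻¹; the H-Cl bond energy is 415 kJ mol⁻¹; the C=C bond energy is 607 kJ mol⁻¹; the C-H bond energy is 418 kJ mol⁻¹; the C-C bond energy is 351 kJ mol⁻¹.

ΔH ≈ −84 kJ

Bonds broken (reactants):
  C-H: 4 × 418 = 1672
  C=C: 1 × 607 = 607
  H-Cl: 1 × 415 = 415
  Σ(broken) = 2694 kJ
Bonds formed (products):
  C-C: 1 × 351 = 351
  C-Cl: 1 × 337 = 337
  C-H: 5 × 418 = 2090
  Σ(formed) = 2778 kJ
ΔH = Σ(broken) − Σ(formed) = 2694 − 2778 = −84 kJ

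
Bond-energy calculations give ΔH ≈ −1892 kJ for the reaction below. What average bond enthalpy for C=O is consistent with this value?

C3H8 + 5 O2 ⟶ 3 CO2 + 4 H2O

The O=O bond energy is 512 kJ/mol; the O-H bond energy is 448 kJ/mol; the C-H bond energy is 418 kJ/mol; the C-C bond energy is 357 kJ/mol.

D(C=O) ≈ 821 kJ/mol

Let D be the C=O bond energy.
Σ(broken) = 2×357 + 8×418 + 5×512 = 6618
Σ(formed) = 6×D + 8×448 = 3584 + 6D
ΔH = Σ(broken) − Σ(formed) = (6618) − (3584 + 6D) = +3034 − 6D
Setting this equal to −1892 kJ gives 6D = 4926, so D = 821 kJ/mol.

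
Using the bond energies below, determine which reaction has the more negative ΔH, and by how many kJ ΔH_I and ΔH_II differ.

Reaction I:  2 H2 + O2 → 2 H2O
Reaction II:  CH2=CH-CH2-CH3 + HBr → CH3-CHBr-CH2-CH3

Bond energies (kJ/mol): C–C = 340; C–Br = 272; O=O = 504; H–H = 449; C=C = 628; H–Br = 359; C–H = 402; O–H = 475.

Reaction I:
  Bonds broken (reactants):
    H–H: 2 × 449 = 898
    O=O: 1 × 504 = 504
    Σ(broken) = 1402 kJ
  Bonds formed (products):
    O–H: 4 × 475 = 1900
    Σ(formed) = 1900 kJ
  ΔH_I = 1402 − 1900 = −498 kJ
Reaction II:
  Bonds broken (reactants):
    C–C: 2 × 340 = 680
    C–H: 8 × 402 = 3216
    C=C: 1 × 628 = 628
    H–Br: 1 × 359 = 359
    Σ(broken) = 4883 kJ
  Bonds formed (products):
    C–Br: 1 × 272 = 272
    C–C: 3 × 340 = 1020
    C–H: 9 × 402 = 3618
    Σ(formed) = 4910 kJ
  ΔH_II = 4883 − 4910 = −27 kJ
ΔH_I − ΔH_II = −471 kJ, so reaction I has the more negative ΔH; |ΔH_I − ΔH_II| = 471 kJ.

Reaction I, by 471 kJ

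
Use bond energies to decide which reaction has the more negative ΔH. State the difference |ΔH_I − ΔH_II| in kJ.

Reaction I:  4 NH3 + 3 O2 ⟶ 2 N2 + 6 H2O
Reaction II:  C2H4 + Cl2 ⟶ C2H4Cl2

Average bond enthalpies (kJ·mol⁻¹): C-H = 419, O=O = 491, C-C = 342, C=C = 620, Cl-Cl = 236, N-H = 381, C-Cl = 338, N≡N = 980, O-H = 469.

Reaction I, by 1381 kJ

Reaction I:
  Bonds broken (reactants):
    N-H: 12 × 381 = 4572
    O=O: 3 × 491 = 1473
    Σ(broken) = 6045 kJ
  Bonds formed (products):
    N≡N: 2 × 980 = 1960
    O-H: 12 × 469 = 5628
    Σ(formed) = 7588 kJ
  ΔH_I = 6045 − 7588 = −1543 kJ
Reaction II:
  Bonds broken (reactants):
    C-H: 4 × 419 = 1676
    C=C: 1 × 620 = 620
    Cl-Cl: 1 × 236 = 236
    Σ(broken) = 2532 kJ
  Bonds formed (products):
    C-C: 1 × 342 = 342
    C-Cl: 2 × 338 = 676
    C-H: 4 × 419 = 1676
    Σ(formed) = 2694 kJ
  ΔH_II = 2532 − 2694 = −162 kJ
ΔH_I − ΔH_II = −1381 kJ, so reaction I has the more negative ΔH; |ΔH_I − ΔH_II| = 1381 kJ.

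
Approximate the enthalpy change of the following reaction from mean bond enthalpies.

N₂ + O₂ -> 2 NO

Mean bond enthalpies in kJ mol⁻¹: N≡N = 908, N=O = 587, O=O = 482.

ΔH ≈ +216 kJ

Bonds broken (reactants):
  N≡N: 1 × 908 = 908
  O=O: 1 × 482 = 482
  Σ(broken) = 1390 kJ
Bonds formed (products):
  N=O: 2 × 587 = 1174
  Σ(formed) = 1174 kJ
ΔH = Σ(broken) − Σ(formed) = 1390 − 1174 = +216 kJ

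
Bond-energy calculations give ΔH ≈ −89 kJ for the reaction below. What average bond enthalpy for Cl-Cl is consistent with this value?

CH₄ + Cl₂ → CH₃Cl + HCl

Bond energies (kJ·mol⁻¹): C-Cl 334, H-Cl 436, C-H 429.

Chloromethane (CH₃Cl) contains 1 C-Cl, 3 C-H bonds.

D(Cl-Cl) ≈ 252 kJ/mol

Let D be the Cl-Cl bond energy.
Σ(broken) = 4×429 + 1×D = 1716 + D
Σ(formed) = 1×334 + 3×429 + 1×436 = 2057
ΔH = Σ(broken) − Σ(formed) = (1716 + D) − (2057) = −341 + D
Setting this equal to −89 kJ gives D = 252 kJ/mol.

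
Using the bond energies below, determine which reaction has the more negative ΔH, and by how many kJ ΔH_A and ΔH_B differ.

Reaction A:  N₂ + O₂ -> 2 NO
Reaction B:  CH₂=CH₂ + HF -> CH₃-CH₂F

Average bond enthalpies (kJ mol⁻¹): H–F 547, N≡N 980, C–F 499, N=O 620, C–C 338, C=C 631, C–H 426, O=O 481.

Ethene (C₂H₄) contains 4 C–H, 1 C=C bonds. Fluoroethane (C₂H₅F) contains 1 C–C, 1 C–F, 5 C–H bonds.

Reaction B, by 306 kJ

Reaction A:
  Bonds broken (reactants):
    N≡N: 1 × 980 = 980
    O=O: 1 × 481 = 481
    Σ(broken) = 1461 kJ
  Bonds formed (products):
    N=O: 2 × 620 = 1240
    Σ(formed) = 1240 kJ
  ΔH_A = 1461 − 1240 = +221 kJ
Reaction B:
  Bonds broken (reactants):
    C–H: 4 × 426 = 1704
    C=C: 1 × 631 = 631
    H–F: 1 × 547 = 547
    Σ(broken) = 2882 kJ
  Bonds formed (products):
    C–C: 1 × 338 = 338
    C–F: 1 × 499 = 499
    C–H: 5 × 426 = 2130
    Σ(formed) = 2967 kJ
  ΔH_B = 2882 − 2967 = −85 kJ
ΔH_A − ΔH_B = +306 kJ, so reaction B has the more negative ΔH; |ΔH_A − ΔH_B| = 306 kJ.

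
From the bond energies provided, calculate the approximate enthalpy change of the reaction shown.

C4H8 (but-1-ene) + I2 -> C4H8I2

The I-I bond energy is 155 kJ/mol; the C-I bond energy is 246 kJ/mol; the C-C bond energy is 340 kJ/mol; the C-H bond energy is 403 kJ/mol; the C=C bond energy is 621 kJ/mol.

ΔH ≈ −56 kJ

Bonds broken (reactants):
  C-C: 2 × 340 = 680
  C-H: 8 × 403 = 3224
  C=C: 1 × 621 = 621
  I-I: 1 × 155 = 155
  Σ(broken) = 4680 kJ
Bonds formed (products):
  C-C: 3 × 340 = 1020
  C-H: 8 × 403 = 3224
  C-I: 2 × 246 = 492
  Σ(formed) = 4736 kJ
ΔH = Σ(broken) − Σ(formed) = 4680 − 4736 = −56 kJ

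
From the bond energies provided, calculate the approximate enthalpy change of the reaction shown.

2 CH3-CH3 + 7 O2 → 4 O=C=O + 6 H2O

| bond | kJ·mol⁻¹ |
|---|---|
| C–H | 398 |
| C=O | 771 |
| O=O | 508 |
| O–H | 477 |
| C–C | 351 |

ΔH ≈ −2858 kJ

Bonds broken (reactants):
  C–C: 2 × 351 = 702
  C–H: 12 × 398 = 4776
  O=O: 7 × 508 = 3556
  Σ(broken) = 9034 kJ
Bonds formed (products):
  C=O: 8 × 771 = 6168
  O–H: 12 × 477 = 5724
  Σ(formed) = 11892 kJ
ΔH = Σ(broken) − Σ(formed) = 9034 − 11892 = −2858 kJ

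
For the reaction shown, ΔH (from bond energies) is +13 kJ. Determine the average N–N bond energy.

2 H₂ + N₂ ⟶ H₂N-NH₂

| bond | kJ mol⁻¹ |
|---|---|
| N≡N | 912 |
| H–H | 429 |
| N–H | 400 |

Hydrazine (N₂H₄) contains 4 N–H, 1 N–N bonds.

Let D be the N–N bond energy.
Σ(broken) = 2×429 + 1×912 = 1770
Σ(formed) = 4×400 + 1×D = 1600 + D
ΔH = Σ(broken) − Σ(formed) = (1770) − (1600 + D) = +170 − D
Setting this equal to +13 kJ gives D = 157 kJ/mol.

D(N–N) ≈ 157 kJ/mol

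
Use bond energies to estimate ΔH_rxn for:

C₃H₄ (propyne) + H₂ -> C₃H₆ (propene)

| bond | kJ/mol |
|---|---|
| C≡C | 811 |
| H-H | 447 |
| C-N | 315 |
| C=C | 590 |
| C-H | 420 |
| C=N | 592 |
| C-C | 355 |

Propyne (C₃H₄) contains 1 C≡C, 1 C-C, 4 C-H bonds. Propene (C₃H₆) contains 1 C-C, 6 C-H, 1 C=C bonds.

Bonds broken (reactants):
  C≡C: 1 × 811 = 811
  C-C: 1 × 355 = 355
  C-H: 4 × 420 = 1680
  H-H: 1 × 447 = 447
  Σ(broken) = 3293 kJ
Bonds formed (products):
  C-C: 1 × 355 = 355
  C-H: 6 × 420 = 2520
  C=C: 1 × 590 = 590
  Σ(formed) = 3465 kJ
ΔH = Σ(broken) − Σ(formed) = 3293 − 3465 = −172 kJ

ΔH ≈ −172 kJ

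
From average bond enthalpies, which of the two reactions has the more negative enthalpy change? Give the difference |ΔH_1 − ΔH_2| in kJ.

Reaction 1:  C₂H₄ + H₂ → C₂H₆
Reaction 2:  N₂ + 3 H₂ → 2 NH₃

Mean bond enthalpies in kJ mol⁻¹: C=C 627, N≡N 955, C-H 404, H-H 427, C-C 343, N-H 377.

Reaction 1, by 71 kJ

Reaction 1:
  Bonds broken (reactants):
    C-H: 4 × 404 = 1616
    C=C: 1 × 627 = 627
    H-H: 1 × 427 = 427
    Σ(broken) = 2670 kJ
  Bonds formed (products):
    C-C: 1 × 343 = 343
    C-H: 6 × 404 = 2424
    Σ(formed) = 2767 kJ
  ΔH_1 = 2670 − 2767 = −97 kJ
Reaction 2:
  Bonds broken (reactants):
    H-H: 3 × 427 = 1281
    N≡N: 1 × 955 = 955
    Σ(broken) = 2236 kJ
  Bonds formed (products):
    N-H: 6 × 377 = 2262
    Σ(formed) = 2262 kJ
  ΔH_2 = 2236 − 2262 = −26 kJ
ΔH_1 − ΔH_2 = −71 kJ, so reaction 1 has the more negative ΔH; |ΔH_1 − ΔH_2| = 71 kJ.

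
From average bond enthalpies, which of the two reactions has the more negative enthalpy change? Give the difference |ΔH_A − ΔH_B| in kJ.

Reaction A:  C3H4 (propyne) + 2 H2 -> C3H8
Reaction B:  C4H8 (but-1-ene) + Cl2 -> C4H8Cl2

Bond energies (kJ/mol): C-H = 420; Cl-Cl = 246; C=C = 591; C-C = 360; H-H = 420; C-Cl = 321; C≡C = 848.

Reaction A, by 187 kJ

Reaction A:
  Bonds broken (reactants):
    C≡C: 1 × 848 = 848
    C-C: 1 × 360 = 360
    C-H: 4 × 420 = 1680
    H-H: 2 × 420 = 840
    Σ(broken) = 3728 kJ
  Bonds formed (products):
    C-C: 2 × 360 = 720
    C-H: 8 × 420 = 3360
    Σ(formed) = 4080 kJ
  ΔH_A = 3728 − 4080 = −352 kJ
Reaction B:
  Bonds broken (reactants):
    C-C: 2 × 360 = 720
    C-H: 8 × 420 = 3360
    C=C: 1 × 591 = 591
    Cl-Cl: 1 × 246 = 246
    Σ(broken) = 4917 kJ
  Bonds formed (products):
    C-C: 3 × 360 = 1080
    C-Cl: 2 × 321 = 642
    C-H: 8 × 420 = 3360
    Σ(formed) = 5082 kJ
  ΔH_B = 4917 − 5082 = −165 kJ
ΔH_A − ΔH_B = −187 kJ, so reaction A has the more negative ΔH; |ΔH_A − ΔH_B| = 187 kJ.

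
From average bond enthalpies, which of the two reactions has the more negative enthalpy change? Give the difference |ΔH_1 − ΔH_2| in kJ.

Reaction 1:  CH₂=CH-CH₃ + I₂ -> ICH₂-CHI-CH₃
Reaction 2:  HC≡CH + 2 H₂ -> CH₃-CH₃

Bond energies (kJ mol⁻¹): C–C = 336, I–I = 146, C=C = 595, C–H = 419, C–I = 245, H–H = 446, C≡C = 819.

Reaction 2, by 216 kJ

Reaction 1:
  Bonds broken (reactants):
    C–C: 1 × 336 = 336
    C–H: 6 × 419 = 2514
    C=C: 1 × 595 = 595
    I–I: 1 × 146 = 146
    Σ(broken) = 3591 kJ
  Bonds formed (products):
    C–C: 2 × 336 = 672
    C–H: 6 × 419 = 2514
    C–I: 2 × 245 = 490
    Σ(formed) = 3676 kJ
  ΔH_1 = 3591 − 3676 = −85 kJ
Reaction 2:
  Bonds broken (reactants):
    C≡C: 1 × 819 = 819
    C–H: 2 × 419 = 838
    H–H: 2 × 446 = 892
    Σ(broken) = 2549 kJ
  Bonds formed (products):
    C–C: 1 × 336 = 336
    C–H: 6 × 419 = 2514
    Σ(formed) = 2850 kJ
  ΔH_2 = 2549 − 2850 = −301 kJ
ΔH_1 − ΔH_2 = +216 kJ, so reaction 2 has the more negative ΔH; |ΔH_1 − ΔH_2| = 216 kJ.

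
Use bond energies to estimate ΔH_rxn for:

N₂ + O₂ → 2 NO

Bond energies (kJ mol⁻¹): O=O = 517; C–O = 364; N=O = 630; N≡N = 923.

ΔH ≈ +180 kJ

Bonds broken (reactants):
  N≡N: 1 × 923 = 923
  O=O: 1 × 517 = 517
  Σ(broken) = 1440 kJ
Bonds formed (products):
  N=O: 2 × 630 = 1260
  Σ(formed) = 1260 kJ
ΔH = Σ(broken) − Σ(formed) = 1440 − 1260 = +180 kJ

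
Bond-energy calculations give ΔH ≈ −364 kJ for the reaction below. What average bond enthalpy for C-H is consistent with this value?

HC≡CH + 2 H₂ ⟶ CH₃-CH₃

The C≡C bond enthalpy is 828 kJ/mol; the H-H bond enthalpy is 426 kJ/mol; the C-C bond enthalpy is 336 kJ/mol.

D(C-H) ≈ 427 kJ/mol

Let D be the C-H bond energy.
Σ(broken) = 1×828 + 2×D + 2×426 = 1680 + 2D
Σ(formed) = 1×336 + 6×D = 336 + 6D
ΔH = Σ(broken) − Σ(formed) = (1680 + 2D) − (336 + 6D) = +1344 − 4D
Setting this equal to −364 kJ gives 4D = 1708, so D = 427 kJ/mol.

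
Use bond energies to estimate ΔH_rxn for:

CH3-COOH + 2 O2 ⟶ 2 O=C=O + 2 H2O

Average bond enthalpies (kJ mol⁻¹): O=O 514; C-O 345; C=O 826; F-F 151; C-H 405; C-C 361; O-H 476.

ΔH ≈ −957 kJ

Bonds broken (reactants):
  C-C: 1 × 361 = 361
  C-H: 3 × 405 = 1215
  C-O: 1 × 345 = 345
  C=O: 1 × 826 = 826
  O-H: 1 × 476 = 476
  O=O: 2 × 514 = 1028
  Σ(broken) = 4251 kJ
Bonds formed (products):
  C=O: 4 × 826 = 3304
  O-H: 4 × 476 = 1904
  Σ(formed) = 5208 kJ
ΔH = Σ(broken) − Σ(formed) = 4251 − 5208 = −957 kJ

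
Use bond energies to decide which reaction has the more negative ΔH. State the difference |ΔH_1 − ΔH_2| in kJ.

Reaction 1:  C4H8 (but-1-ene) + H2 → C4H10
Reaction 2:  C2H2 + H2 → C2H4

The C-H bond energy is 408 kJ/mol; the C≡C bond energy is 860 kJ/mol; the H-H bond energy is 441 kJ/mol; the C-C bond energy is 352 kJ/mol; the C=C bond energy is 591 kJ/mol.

Reaction 1, by 30 kJ

Reaction 1:
  Bonds broken (reactants):
    C-C: 2 × 352 = 704
    C-H: 8 × 408 = 3264
    C=C: 1 × 591 = 591
    H-H: 1 × 441 = 441
    Σ(broken) = 5000 kJ
  Bonds formed (products):
    C-C: 3 × 352 = 1056
    C-H: 10 × 408 = 4080
    Σ(formed) = 5136 kJ
  ΔH_1 = 5000 − 5136 = −136 kJ
Reaction 2:
  Bonds broken (reactants):
    C≡C: 1 × 860 = 860
    C-H: 2 × 408 = 816
    H-H: 1 × 441 = 441
    Σ(broken) = 2117 kJ
  Bonds formed (products):
    C-H: 4 × 408 = 1632
    C=C: 1 × 591 = 591
    Σ(formed) = 2223 kJ
  ΔH_2 = 2117 − 2223 = −106 kJ
ΔH_1 − ΔH_2 = −30 kJ, so reaction 1 has the more negative ΔH; |ΔH_1 − ΔH_2| = 30 kJ.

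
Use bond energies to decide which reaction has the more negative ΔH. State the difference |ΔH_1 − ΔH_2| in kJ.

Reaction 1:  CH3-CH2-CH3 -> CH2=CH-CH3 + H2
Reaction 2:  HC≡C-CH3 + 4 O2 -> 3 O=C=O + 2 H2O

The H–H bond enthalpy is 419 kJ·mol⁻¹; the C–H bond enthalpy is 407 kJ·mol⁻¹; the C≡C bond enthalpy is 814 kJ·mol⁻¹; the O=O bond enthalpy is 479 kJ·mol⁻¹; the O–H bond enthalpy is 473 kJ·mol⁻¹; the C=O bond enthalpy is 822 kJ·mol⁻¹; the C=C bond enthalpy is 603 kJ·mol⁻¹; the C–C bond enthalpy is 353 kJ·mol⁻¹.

Reaction 1:
  Bonds broken (reactants):
    C–C: 2 × 353 = 706
    C–H: 8 × 407 = 3256
    Σ(broken) = 3962 kJ
  Bonds formed (products):
    C–C: 1 × 353 = 353
    C–H: 6 × 407 = 2442
    C=C: 1 × 603 = 603
    H–H: 1 × 419 = 419
    Σ(formed) = 3817 kJ
  ΔH_1 = 3962 − 3817 = +145 kJ
Reaction 2:
  Bonds broken (reactants):
    C≡C: 1 × 814 = 814
    C–C: 1 × 353 = 353
    C–H: 4 × 407 = 1628
    O=O: 4 × 479 = 1916
    Σ(broken) = 4711 kJ
  Bonds formed (products):
    C=O: 6 × 822 = 4932
    O–H: 4 × 473 = 1892
    Σ(formed) = 6824 kJ
  ΔH_2 = 4711 − 6824 = −2113 kJ
ΔH_1 − ΔH_2 = +2258 kJ, so reaction 2 has the more negative ΔH; |ΔH_1 − ΔH_2| = 2258 kJ.

Reaction 2, by 2258 kJ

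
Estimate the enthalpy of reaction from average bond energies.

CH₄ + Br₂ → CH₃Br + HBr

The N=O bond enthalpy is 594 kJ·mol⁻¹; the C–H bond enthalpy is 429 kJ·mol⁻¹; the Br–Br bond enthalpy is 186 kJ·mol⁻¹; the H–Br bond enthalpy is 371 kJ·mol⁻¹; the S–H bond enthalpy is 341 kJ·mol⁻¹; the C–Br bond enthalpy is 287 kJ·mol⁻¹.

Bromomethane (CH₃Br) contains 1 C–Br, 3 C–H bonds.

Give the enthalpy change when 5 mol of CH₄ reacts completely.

ΔH = −215 kJ

Bonds broken (reactants):
  Br–Br: 1 × 186 = 186
  C–H: 4 × 429 = 1716
  Σ(broken) = 1902 kJ
Bonds formed (products):
  C–Br: 1 × 287 = 287
  C–H: 3 × 429 = 1287
  H–Br: 1 × 371 = 371
  Σ(formed) = 1945 kJ
ΔH = Σ(broken) − Σ(formed) = 1902 − 1945 = −43 kJ
For 5× the reaction as written: 5 × (−43) = −215 kJ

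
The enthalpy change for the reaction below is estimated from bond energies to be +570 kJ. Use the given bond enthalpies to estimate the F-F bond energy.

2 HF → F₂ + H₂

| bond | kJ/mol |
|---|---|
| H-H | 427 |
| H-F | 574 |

Let D be the F-F bond energy.
Σ(broken) = 2×574 = 1148
Σ(formed) = 1×D + 1×427 = 427 + D
ΔH = Σ(broken) − Σ(formed) = (1148) − (427 + D) = +721 − D
Setting this equal to +570 kJ gives D = 151 kJ/mol.

D(F-F) ≈ 151 kJ/mol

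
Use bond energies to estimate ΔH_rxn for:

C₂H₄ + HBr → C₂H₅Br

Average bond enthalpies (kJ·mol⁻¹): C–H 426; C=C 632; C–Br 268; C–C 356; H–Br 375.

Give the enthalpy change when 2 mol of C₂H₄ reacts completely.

ΔH = −86 kJ

Bonds broken (reactants):
  C–H: 4 × 426 = 1704
  C=C: 1 × 632 = 632
  H–Br: 1 × 375 = 375
  Σ(broken) = 2711 kJ
Bonds formed (products):
  C–Br: 1 × 268 = 268
  C–C: 1 × 356 = 356
  C–H: 5 × 426 = 2130
  Σ(formed) = 2754 kJ
ΔH = Σ(broken) − Σ(formed) = 2711 − 2754 = −43 kJ
For 2× the reaction as written: 2 × (−43) = −86 kJ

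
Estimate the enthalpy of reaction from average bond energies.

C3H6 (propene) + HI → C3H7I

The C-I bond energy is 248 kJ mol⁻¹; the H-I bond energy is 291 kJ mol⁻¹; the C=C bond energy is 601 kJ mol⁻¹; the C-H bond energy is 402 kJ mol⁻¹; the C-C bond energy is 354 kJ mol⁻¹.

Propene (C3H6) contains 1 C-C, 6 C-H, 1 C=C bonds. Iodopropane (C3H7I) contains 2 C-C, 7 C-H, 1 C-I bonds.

ΔH ≈ −112 kJ

Bonds broken (reactants):
  C-C: 1 × 354 = 354
  C-H: 6 × 402 = 2412
  C=C: 1 × 601 = 601
  H-I: 1 × 291 = 291
  Σ(broken) = 3658 kJ
Bonds formed (products):
  C-C: 2 × 354 = 708
  C-H: 7 × 402 = 2814
  C-I: 1 × 248 = 248
  Σ(formed) = 3770 kJ
ΔH = Σ(broken) − Σ(formed) = 3658 − 3770 = −112 kJ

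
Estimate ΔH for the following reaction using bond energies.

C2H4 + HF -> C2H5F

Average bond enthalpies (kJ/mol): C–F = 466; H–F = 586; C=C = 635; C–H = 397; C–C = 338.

ΔH ≈ +20 kJ

Bonds broken (reactants):
  C–H: 4 × 397 = 1588
  C=C: 1 × 635 = 635
  H–F: 1 × 586 = 586
  Σ(broken) = 2809 kJ
Bonds formed (products):
  C–C: 1 × 338 = 338
  C–F: 1 × 466 = 466
  C–H: 5 × 397 = 1985
  Σ(formed) = 2789 kJ
ΔH = Σ(broken) − Σ(formed) = 2809 − 2789 = +20 kJ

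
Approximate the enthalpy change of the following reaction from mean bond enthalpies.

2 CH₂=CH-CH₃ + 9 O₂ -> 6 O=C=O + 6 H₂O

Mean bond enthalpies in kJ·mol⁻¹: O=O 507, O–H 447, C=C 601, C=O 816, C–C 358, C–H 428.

ΔH ≈ −3539 kJ

Bonds broken (reactants):
  C–C: 2 × 358 = 716
  C–H: 12 × 428 = 5136
  C=C: 2 × 601 = 1202
  O=O: 9 × 507 = 4563
  Σ(broken) = 11617 kJ
Bonds formed (products):
  C=O: 12 × 816 = 9792
  O–H: 12 × 447 = 5364
  Σ(formed) = 15156 kJ
ΔH = Σ(broken) − Σ(formed) = 11617 − 15156 = −3539 kJ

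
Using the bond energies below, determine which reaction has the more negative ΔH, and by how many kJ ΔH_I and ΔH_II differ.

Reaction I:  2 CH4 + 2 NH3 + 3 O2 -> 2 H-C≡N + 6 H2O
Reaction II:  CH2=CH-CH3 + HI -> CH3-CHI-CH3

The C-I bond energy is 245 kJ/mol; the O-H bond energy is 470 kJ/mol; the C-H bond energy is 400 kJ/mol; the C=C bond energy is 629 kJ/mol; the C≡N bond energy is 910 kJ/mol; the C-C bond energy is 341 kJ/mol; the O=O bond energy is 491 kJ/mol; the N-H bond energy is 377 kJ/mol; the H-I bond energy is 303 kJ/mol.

Reaction I:
  Bonds broken (reactants):
    C-H: 8 × 400 = 3200
    N-H: 6 × 377 = 2262
    O=O: 3 × 491 = 1473
    Σ(broken) = 6935 kJ
  Bonds formed (products):
    C≡N: 2 × 910 = 1820
    C-H: 2 × 400 = 800
    O-H: 12 × 470 = 5640
    Σ(formed) = 8260 kJ
  ΔH_I = 6935 − 8260 = −1325 kJ
Reaction II:
  Bonds broken (reactants):
    C-C: 1 × 341 = 341
    C-H: 6 × 400 = 2400
    C=C: 1 × 629 = 629
    H-I: 1 × 303 = 303
    Σ(broken) = 3673 kJ
  Bonds formed (products):
    C-C: 2 × 341 = 682
    C-H: 7 × 400 = 2800
    C-I: 1 × 245 = 245
    Σ(formed) = 3727 kJ
  ΔH_II = 3673 − 3727 = −54 kJ
ΔH_I − ΔH_II = −1271 kJ, so reaction I has the more negative ΔH; |ΔH_I − ΔH_II| = 1271 kJ.

Reaction I, by 1271 kJ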